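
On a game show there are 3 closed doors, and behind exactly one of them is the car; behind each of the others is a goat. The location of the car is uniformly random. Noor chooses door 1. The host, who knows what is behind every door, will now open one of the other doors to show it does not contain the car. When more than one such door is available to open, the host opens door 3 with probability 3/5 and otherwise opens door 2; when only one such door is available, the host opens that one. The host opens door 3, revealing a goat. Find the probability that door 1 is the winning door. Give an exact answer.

Apply Bayes' rule, conditioning on where the car actually is.
If it is behind door 1 (prior 1/3): door 3 is available, opened with probability 3/5; weight (1/3)·(3/5) = 1/5.
If it is behind door 2 (prior 1/3): only door 3 is available, probability 1; weight (1/3)·1 = 1/3.
If it is behind door 3 (prior 1/3): the host opened door 3, so this case is ruled out; weight (1/3)·0 = 0.
The weights sum to 8/15.
So P(the car behind door 1 | the host opened door 3) = (1/5) / (8/15) = 3/8.

3/8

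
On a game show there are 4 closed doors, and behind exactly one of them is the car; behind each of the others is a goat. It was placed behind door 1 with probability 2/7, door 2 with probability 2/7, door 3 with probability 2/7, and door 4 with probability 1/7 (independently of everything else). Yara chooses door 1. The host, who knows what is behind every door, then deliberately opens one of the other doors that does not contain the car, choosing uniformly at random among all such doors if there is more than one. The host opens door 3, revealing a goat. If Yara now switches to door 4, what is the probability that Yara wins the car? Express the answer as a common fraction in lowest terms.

3/13

Condition on the true location of the car.
If it is behind door 1 (prior 2/7): the host has 3 equally likely choices, so probability 1/3; weight (2/7)·(1/3) = 2/21.
If it is behind door 2 (prior 2/7): the host has 2 equally likely choices, so probability 1/2; weight (2/7)·(1/2) = 1/7.
If it is behind door 3 (prior 2/7): the host opened door 3, so this case is ruled out; weight (2/7)·0 = 0.
If it is behind door 4 (prior 1/7): the host has 2 equally likely choices, so probability 1/2; weight (1/7)·(1/2) = 1/14.
The weights sum to 13/42.
So P(the car behind door 4 | the host opened door 3) = (1/14) / (13/42) = 3/13.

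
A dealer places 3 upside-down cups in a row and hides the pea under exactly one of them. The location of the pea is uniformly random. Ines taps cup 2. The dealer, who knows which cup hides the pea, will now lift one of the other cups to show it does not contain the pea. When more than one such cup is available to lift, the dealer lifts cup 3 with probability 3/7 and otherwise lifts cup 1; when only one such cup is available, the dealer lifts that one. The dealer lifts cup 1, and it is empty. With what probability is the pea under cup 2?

4/11

Condition on the true location of the pea.
If it is under cup 1 (prior 1/3): the dealer opened cup 1, so this case is ruled out; weight (1/3)·0 = 0.
If it is under cup 2 (prior 1/3): cup 3 is available but not opened, probability 4/7; weight (1/3)·(4/7) = 4/21.
If it is under cup 3 (prior 1/3): only cup 1 is available, probability 1; weight (1/3)·1 = 1/3.
The weights sum to 11/21.
So P(the pea under cup 2 | the dealer opened cup 1) = (4/21) / (11/21) = 4/11.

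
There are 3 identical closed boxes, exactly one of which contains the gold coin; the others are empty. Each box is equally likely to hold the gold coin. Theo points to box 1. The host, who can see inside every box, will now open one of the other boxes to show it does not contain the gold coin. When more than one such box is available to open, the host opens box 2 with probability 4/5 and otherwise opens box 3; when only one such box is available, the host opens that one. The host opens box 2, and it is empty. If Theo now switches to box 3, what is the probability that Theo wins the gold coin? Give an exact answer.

5/9

Apply Bayes' rule, conditioning on where the gold coin actually is.
If it is in box 1 (prior 1/3): box 2 is available, opened with probability 4/5; weight (1/3)·(4/5) = 4/15.
If it is in box 2 (prior 1/3): the host opened box 2, so this case is ruled out; weight (1/3)·0 = 0.
If it is in box 3 (prior 1/3): only box 2 is available, probability 1; weight (1/3)·1 = 1/3.
The weights sum to 3/5.
So P(the gold coin in box 3 | the host opened box 2) = (1/3) / (3/5) = 5/9.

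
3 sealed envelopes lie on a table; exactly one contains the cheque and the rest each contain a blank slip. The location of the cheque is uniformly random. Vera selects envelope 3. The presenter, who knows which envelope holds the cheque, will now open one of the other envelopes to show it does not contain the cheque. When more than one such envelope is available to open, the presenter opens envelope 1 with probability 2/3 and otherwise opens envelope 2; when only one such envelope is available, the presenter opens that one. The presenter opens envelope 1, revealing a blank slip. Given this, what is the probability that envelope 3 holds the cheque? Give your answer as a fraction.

2/5

Condition on the true location of the cheque.
If it is in envelope 1 (prior 1/3): the presenter opened envelope 1, so this case is ruled out; weight (1/3)·0 = 0.
If it is in envelope 2 (prior 1/3): only envelope 1 is available, probability 1; weight (1/3)·1 = 1/3.
If it is in envelope 3 (prior 1/3): envelope 1 is available, opened with probability 2/3; weight (1/3)·(2/3) = 2/9.
The weights sum to 5/9.
So P(the cheque in envelope 3 | the presenter opened envelope 1) = (2/9) / (5/9) = 2/5.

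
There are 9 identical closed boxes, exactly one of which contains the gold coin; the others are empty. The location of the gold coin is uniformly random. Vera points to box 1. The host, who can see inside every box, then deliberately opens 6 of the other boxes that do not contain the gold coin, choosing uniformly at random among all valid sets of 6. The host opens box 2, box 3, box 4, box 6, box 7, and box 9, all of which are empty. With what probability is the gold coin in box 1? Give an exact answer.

1/9

Condition on the true location of the gold coin.
If it is in box 1 (prior 1/9): the host has 28 equally likely choices, so probability 1/28; weight (1/9)·(1/28) = 1/252.
If it is in any of boxes 2, 3, 4, 6, 7, and 9 (prior 1/9 each): that box was opened and seen not to hold the prize — ruled out; weight (1/9)·0 = 0 each.
If it is in either of boxes 5 and 8 (prior 1/9 each): the host has 7 equally likely choices, so probability 1/7; weight (1/9)·(1/7) = 1/63 each.
The weights sum to 1/28.
So P(the gold coin in box 1 | the host opened box 2, box 3, box 4, box 6, box 7, and box 9) = (1/252) / (1/28) = 1/9.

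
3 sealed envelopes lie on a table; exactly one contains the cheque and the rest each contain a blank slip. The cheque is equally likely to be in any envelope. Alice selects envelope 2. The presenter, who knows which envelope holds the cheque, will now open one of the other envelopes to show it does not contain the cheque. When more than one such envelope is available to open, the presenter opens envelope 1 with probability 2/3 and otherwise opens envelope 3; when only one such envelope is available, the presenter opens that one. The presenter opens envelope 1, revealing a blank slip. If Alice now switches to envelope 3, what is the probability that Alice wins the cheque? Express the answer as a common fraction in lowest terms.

3/5

Condition on the true location of the cheque.
If it is in envelope 1 (prior 1/3): the presenter opened envelope 1, so this case is ruled out; weight (1/3)·0 = 0.
If it is in envelope 2 (prior 1/3): envelope 1 is available, opened with probability 2/3; weight (1/3)·(2/3) = 2/9.
If it is in envelope 3 (prior 1/3): only envelope 1 is available, probability 1; weight (1/3)·1 = 1/3.
The weights sum to 5/9.
So P(the cheque in envelope 3 | the presenter opened envelope 1) = (1/3) / (5/9) = 3/5.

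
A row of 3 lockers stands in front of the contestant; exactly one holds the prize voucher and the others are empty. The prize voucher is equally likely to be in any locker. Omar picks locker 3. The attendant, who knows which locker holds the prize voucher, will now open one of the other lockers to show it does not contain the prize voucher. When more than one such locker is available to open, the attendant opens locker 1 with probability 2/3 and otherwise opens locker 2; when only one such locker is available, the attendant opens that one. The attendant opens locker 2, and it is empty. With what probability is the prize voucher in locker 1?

Condition on the true location of the prize voucher.
If it is in locker 1 (prior 1/3): only locker 2 is available, probability 1; weight (1/3)·1 = 1/3.
If it is in locker 2 (prior 1/3): the attendant opened locker 2, so this case is ruled out; weight (1/3)·0 = 0.
If it is in locker 3 (prior 1/3): locker 1 is available but not opened, probability 1/3; weight (1/3)·(1/3) = 1/9.
The weights sum to 4/9.
So P(the prize voucher in locker 1 | the attendant opened locker 2) = (1/3) / (4/9) = 3/4.

3/4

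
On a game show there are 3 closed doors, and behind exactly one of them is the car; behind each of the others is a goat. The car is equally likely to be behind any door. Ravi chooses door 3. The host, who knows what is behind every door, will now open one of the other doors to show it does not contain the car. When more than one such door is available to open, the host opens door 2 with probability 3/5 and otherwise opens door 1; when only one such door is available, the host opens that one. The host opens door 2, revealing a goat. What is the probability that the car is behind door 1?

5/8

Apply Bayes' rule, conditioning on where the car actually is.
If it is behind door 1 (prior 1/3): only door 2 is available, probability 1; weight (1/3)·1 = 1/3.
If it is behind door 2 (prior 1/3): the host opened door 2, so this case is ruled out; weight (1/3)·0 = 0.
If it is behind door 3 (prior 1/3): door 2 is available, opened with probability 3/5; weight (1/3)·(3/5) = 1/5.
The weights sum to 8/15.
So P(the car behind door 1 | the host opened door 2) = (1/3) / (8/15) = 5/8.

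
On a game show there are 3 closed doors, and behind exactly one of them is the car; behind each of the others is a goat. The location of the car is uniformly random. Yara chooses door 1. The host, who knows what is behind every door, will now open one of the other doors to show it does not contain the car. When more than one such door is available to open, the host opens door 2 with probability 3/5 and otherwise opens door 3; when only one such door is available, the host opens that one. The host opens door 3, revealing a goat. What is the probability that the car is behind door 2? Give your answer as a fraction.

Apply Bayes' rule, conditioning on where the car actually is.
If it is behind door 1 (prior 1/3): door 2 is available but not opened, probability 2/5; weight (1/3)·(2/5) = 2/15.
If it is behind door 2 (prior 1/3): only door 3 is available, probability 1; weight (1/3)·1 = 1/3.
If it is behind door 3 (prior 1/3): the host opened door 3, so this case is ruled out; weight (1/3)·0 = 0.
The weights sum to 7/15.
So P(the car behind door 2 | the host opened door 3) = (1/3) / (7/15) = 5/7.

5/7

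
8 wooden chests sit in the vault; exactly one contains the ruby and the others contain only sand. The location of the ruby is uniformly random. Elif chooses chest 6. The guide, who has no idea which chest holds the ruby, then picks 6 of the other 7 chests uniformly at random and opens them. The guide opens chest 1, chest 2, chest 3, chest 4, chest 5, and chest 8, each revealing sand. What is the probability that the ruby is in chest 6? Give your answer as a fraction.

Because the guide chose which chests to open without knowing where the ruby is, the choice is independent of the prize location. Learning that none of the 6 opened chests holds the ruby simply rules out those 6 locations and leaves the remaining 2 chests still equally likely by symmetry.
So P(the ruby in chest 6) = 1/2.

1/2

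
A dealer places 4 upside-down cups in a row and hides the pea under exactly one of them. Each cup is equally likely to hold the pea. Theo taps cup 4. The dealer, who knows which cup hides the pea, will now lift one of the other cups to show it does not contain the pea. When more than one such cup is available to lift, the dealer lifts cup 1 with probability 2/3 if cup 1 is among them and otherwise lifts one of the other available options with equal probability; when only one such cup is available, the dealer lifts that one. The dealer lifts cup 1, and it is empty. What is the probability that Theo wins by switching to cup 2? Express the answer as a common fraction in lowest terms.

Condition on the true location of the pea.
If it is under cup 1 (prior 1/4): the dealer opened cup 1, so this case is ruled out; weight (1/4)·0 = 0.
If it is under any of cups 2, 3, and 4 (prior 1/4 each): cup 1 is available, opened with probability 2/3; weight (1/4)·(2/3) = 1/6 each.
The weights sum to 1/2.
So P(the pea under cup 2 | the dealer opened cup 1) = (1/6) / (1/2) = 1/3.

1/3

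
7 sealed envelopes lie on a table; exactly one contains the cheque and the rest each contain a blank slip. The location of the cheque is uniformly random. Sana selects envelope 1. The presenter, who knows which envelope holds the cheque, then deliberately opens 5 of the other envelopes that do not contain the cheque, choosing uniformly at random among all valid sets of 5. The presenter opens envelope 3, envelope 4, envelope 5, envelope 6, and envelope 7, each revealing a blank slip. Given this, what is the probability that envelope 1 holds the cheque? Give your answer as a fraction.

1/7

Apply Bayes' rule, conditioning on where the cheque actually is.
If it is in envelope 1 (prior 1/7): the presenter has 6 equally likely choices, so probability 1/6; weight (1/7)·(1/6) = 1/42.
If it is in envelope 2 (prior 1/7): the presenter has no choice, probability 1; weight (1/7)·1 = 1/7.
If it is in any of envelopes 3, 4, 5, 6, and 7 (prior 1/7 each): that envelope was opened and seen not to hold the prize — ruled out; weight (1/7)·0 = 0 each.
The weights sum to 1/6.
So P(the cheque in envelope 1 | the presenter opened envelope 3, envelope 4, envelope 5, envelope 6, and envelope 7) = (1/42) / (1/6) = 1/7.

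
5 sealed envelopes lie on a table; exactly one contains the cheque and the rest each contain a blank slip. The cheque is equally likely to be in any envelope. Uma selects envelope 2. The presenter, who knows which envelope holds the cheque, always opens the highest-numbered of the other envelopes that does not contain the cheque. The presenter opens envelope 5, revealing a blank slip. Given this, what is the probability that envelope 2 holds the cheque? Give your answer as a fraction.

Apply Bayes' rule, conditioning on where the cheque actually is.
If it is in any of envelopes 1, 2, 3, and 4 (prior 1/5 each): envelope 5 is the highest-numbered option available, probability 1; weight (1/5)·1 = 1/5 each.
If it is in envelope 5 (prior 1/5): the presenter opened envelope 5, so this case is ruled out; weight (1/5)·0 = 0.
The weights sum to 4/5.
So P(the cheque in envelope 2 | the presenter opened envelope 5) = (1/5) / (4/5) = 1/4.

1/4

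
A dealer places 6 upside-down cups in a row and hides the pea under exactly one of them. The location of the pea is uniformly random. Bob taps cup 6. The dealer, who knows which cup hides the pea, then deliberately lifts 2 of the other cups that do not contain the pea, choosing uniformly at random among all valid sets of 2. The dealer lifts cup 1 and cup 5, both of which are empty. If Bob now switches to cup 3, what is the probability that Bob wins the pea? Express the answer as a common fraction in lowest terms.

Condition on the true location of the pea.
If it is under either of cups 1 and 5 (prior 1/6 each): that cup was opened and seen not to hold the prize — ruled out; weight (1/6)·0 = 0 each.
If it is under any of cups 2, 3, and 4 (prior 1/6 each): the dealer has 6 equally likely choices, so probability 1/6; weight (1/6)·(1/6) = 1/36 each.
If it is under cup 6 (prior 1/6): the dealer has 10 equally likely choices, so probability 1/10; weight (1/6)·(1/10) = 1/60.
The weights sum to 1/10.
So P(the pea under cup 3 | the dealer opened cup 1 and cup 5) = (1/36) / (1/10) = 5/18.

5/18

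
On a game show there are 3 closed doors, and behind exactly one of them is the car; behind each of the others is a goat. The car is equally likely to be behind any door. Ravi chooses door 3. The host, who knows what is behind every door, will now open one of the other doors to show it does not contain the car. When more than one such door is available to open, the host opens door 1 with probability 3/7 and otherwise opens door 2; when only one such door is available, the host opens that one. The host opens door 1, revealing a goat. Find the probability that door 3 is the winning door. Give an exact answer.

3/10

Condition on the true location of the car.
If it is behind door 1 (prior 1/3): the host opened door 1, so this case is ruled out; weight (1/3)·0 = 0.
If it is behind door 2 (prior 1/3): only door 1 is available, probability 1; weight (1/3)·1 = 1/3.
If it is behind door 3 (prior 1/3): door 1 is available, opened with probability 3/7; weight (1/3)·(3/7) = 1/7.
The weights sum to 10/21.
So P(the car behind door 3 | the host opened door 1) = (1/7) / (10/21) = 3/10.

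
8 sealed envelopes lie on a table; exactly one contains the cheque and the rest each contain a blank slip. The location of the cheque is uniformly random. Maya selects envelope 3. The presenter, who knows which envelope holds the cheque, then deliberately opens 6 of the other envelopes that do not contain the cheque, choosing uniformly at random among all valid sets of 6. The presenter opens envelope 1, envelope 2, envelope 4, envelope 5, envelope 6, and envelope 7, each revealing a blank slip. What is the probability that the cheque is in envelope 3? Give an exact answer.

1/8

Condition on the true location of the cheque.
If it is in any of envelopes 1, 2, 4, 5, 6, and 7 (prior 1/8 each): that envelope was opened and seen not to hold the prize — ruled out; weight (1/8)·0 = 0 each.
If it is in envelope 3 (prior 1/8): the presenter has 7 equally likely choices, so probability 1/7; weight (1/8)·(1/7) = 1/56.
If it is in envelope 8 (prior 1/8): the presenter has no choice, probability 1; weight (1/8)·1 = 1/8.
The weights sum to 1/7.
So P(the cheque in envelope 3 | the presenter opened envelope 1, envelope 2, envelope 4, envelope 5, envelope 6, and envelope 7) = (1/56) / (1/7) = 1/8.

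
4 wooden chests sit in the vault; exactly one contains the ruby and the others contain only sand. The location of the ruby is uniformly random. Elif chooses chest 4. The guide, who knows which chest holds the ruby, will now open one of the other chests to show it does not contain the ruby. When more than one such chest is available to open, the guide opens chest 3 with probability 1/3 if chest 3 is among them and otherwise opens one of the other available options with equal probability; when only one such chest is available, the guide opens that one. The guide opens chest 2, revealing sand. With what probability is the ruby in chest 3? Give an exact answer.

1/3

Consider each possible location of the ruby in turn.
If it is in chest 1 (prior 1/4): chest 3 is available but not opened, probability 2/3; weight (1/4)·(2/3) = 1/6.
If it is in chest 2 (prior 1/4): the guide opened chest 2, so this case is ruled out; weight (1/4)·0 = 0.
If it is in chest 3 (prior 1/4): chest 3 holds the prize so is unavailable; the guide chooses uniformly among the 2 others, probability 1/2; weight (1/4)·(1/2) = 1/8.
If it is in chest 4 (prior 1/4): chest 3 is available but not opened; chest 2 gets probability (1 − 1/3)/2 = 1/3; weight (1/4)·(1/3) = 1/12.
The weights sum to 3/8.
So P(the ruby in chest 3 | the guide opened chest 2) = (1/8) / (3/8) = 1/3.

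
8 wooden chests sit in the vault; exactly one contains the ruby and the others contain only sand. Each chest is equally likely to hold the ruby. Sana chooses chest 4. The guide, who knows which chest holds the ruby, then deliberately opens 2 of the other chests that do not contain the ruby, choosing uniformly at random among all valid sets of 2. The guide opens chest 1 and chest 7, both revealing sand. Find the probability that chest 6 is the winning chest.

7/40

Apply Bayes' rule, conditioning on where the ruby actually is.
If it is in either of chests 1 and 7 (prior 1/8 each): that chest was opened and seen not to hold the prize — ruled out; weight (1/8)·0 = 0 each.
If it is in any of chests 2, 3, 5, 6, and 8 (prior 1/8 each): the guide has 15 equally likely choices, so probability 1/15; weight (1/8)·(1/15) = 1/120 each.
If it is in chest 4 (prior 1/8): the guide has 21 equally likely choices, so probability 1/21; weight (1/8)·(1/21) = 1/168.
The weights sum to 1/21.
So P(the ruby in chest 6 | the guide opened chest 1 and chest 7) = (1/120) / (1/21) = 7/40.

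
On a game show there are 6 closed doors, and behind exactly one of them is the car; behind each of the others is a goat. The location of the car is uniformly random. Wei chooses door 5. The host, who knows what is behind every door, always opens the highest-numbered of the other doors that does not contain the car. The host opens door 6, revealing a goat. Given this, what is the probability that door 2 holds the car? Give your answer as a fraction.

Consider each possible location of the car in turn.
If it is behind any of doors 1, 2, 3, 4, and 5 (prior 1/6 each): door 6 is the highest-numbered option available, probability 1; weight (1/6)·1 = 1/6 each.
If it is behind door 6 (prior 1/6): the host opened door 6, so this case is ruled out; weight (1/6)·0 = 0.
The weights sum to 5/6.
So P(the car behind door 2 | the host opened door 6) = (1/6) / (5/6) = 1/5.

1/5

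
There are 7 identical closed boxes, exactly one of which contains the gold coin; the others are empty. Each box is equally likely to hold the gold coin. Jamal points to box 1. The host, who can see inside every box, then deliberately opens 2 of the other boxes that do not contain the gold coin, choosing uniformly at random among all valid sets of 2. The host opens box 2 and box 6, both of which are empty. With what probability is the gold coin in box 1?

1/7

Condition on the true location of the gold coin.
If it is in box 1 (prior 1/7): the host has 15 equally likely choices, so probability 1/15; weight (1/7)·(1/15) = 1/105.
If it is in either of boxes 2 and 6 (prior 1/7 each): that box was opened and seen not to hold the prize — ruled out; weight (1/7)·0 = 0 each.
If it is in any of boxes 3, 4, 5, and 7 (prior 1/7 each): the host has 10 equally likely choices, so probability 1/10; weight (1/7)·(1/10) = 1/70 each.
The weights sum to 1/15.
So P(the gold coin in box 1 | the host opened box 2 and box 6) = (1/105) / (1/15) = 1/7.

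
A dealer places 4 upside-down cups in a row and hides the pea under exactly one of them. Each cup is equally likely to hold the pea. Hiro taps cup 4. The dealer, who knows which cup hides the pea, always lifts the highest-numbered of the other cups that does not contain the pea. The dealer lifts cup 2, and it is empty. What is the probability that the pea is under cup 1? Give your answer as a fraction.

Apply Bayes' rule, conditioning on where the pea actually is.
If it is under either of cups 1 and 4 (prior 1/4 each): the dealer would have opened cup 3 instead, probability 0; weight (1/4)·0 = 0 each.
If it is under cup 2 (prior 1/4): the dealer opened cup 2, so this case is ruled out; weight (1/4)·0 = 0.
If it is under cup 3 (prior 1/4): cup 2 is the highest-numbered option available, probability 1; weight (1/4)·1 = 1/4.
The weights sum to 1/4.
So P(the pea under cup 1 | the dealer opened cup 2) = 0 / (1/4) = 0.

0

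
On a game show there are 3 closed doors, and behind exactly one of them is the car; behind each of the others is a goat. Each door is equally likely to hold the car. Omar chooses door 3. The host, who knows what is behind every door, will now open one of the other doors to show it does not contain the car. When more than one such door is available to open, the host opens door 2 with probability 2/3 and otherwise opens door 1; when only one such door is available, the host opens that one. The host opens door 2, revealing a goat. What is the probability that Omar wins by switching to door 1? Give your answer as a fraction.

3/5

Condition on the true location of the car.
If it is behind door 1 (prior 1/3): only door 2 is available, probability 1; weight (1/3)·1 = 1/3.
If it is behind door 2 (prior 1/3): the host opened door 2, so this case is ruled out; weight (1/3)·0 = 0.
If it is behind door 3 (prior 1/3): door 2 is available, opened with probability 2/3; weight (1/3)·(2/3) = 2/9.
The weights sum to 5/9.
So P(the car behind door 1 | the host opened door 2) = (1/3) / (5/9) = 3/5.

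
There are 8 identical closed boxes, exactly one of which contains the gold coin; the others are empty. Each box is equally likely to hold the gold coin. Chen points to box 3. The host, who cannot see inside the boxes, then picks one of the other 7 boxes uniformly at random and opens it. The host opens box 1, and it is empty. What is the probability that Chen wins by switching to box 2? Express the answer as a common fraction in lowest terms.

1/7

Because the host chose which box to open without knowing where the gold coin is, the choice is independent of the prize location. Learning that box 1 does not hold the gold coin simply rules out that one location and leaves the remaining 7 boxes still equally likely by symmetry.
So P(the gold coin in box 2) = 1/7.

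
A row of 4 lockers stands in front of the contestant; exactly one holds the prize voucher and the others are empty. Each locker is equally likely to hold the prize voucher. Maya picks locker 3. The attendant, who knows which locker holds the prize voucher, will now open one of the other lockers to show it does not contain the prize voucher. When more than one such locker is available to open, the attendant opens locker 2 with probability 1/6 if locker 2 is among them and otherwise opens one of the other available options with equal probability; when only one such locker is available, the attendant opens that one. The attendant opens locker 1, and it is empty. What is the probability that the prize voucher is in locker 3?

Consider each possible location of the prize voucher in turn.
If it is in locker 1 (prior 1/4): the attendant opened locker 1, so this case is ruled out; weight (1/4)·0 = 0.
If it is in locker 2 (prior 1/4): locker 2 holds the prize so is unavailable; the attendant chooses uniformly among the 2 others, probability 1/2; weight (1/4)·(1/2) = 1/8.
If it is in locker 3 (prior 1/4): locker 2 is available but not opened; locker 1 gets probability (1 − 1/6)/2 = 5/12; weight (1/4)·(5/12) = 5/48.
If it is in locker 4 (prior 1/4): locker 2 is available but not opened, probability 5/6; weight (1/4)·(5/6) = 5/24.
The weights sum to 7/16.
So P(the prize voucher in locker 3 | the attendant opened locker 1) = (5/48) / (7/16) = 5/21.

5/21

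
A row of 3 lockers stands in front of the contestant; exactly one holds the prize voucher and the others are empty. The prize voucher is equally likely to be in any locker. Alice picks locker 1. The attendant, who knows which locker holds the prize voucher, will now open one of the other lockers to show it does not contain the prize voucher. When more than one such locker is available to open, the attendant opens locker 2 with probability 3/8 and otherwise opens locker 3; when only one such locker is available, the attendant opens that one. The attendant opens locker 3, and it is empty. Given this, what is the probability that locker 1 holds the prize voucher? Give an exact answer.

5/13

Apply Bayes' rule, conditioning on where the prize voucher actually is.
If it is in locker 1 (prior 1/3): locker 2 is available but not opened, probability 5/8; weight (1/3)·(5/8) = 5/24.
If it is in locker 2 (prior 1/3): only locker 3 is available, probability 1; weight (1/3)·1 = 1/3.
If it is in locker 3 (prior 1/3): the attendant opened locker 3, so this case is ruled out; weight (1/3)·0 = 0.
The weights sum to 13/24.
So P(the prize voucher in locker 1 | the attendant opened locker 3) = (5/24) / (13/24) = 5/13.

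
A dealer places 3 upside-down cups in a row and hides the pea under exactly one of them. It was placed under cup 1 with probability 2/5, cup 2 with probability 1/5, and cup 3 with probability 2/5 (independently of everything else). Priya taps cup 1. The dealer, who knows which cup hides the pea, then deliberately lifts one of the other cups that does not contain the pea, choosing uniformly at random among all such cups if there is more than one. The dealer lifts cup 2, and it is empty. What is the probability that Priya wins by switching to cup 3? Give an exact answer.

Condition on the true location of the pea.
If it is under cup 1 (prior 2/5): the dealer has 2 equally likely choices, so probability 1/2; weight (2/5)·(1/2) = 1/5.
If it is under cup 2 (prior 1/5): the dealer opened cup 2, so this case is ruled out; weight (1/5)·0 = 0.
If it is under cup 3 (prior 2/5): the dealer has no choice, probability 1; weight (2/5)·1 = 2/5.
The weights sum to 3/5.
So P(the pea under cup 3 | the dealer opened cup 2) = (2/5) / (3/5) = 2/3.

2/3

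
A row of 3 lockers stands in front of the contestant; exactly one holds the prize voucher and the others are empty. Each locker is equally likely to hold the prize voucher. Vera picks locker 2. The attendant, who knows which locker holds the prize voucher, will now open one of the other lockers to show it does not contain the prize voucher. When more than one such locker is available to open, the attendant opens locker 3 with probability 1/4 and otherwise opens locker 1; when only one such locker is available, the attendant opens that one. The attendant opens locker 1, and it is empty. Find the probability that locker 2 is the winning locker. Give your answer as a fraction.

3/7

Apply Bayes' rule, conditioning on where the prize voucher actually is.
If it is in locker 1 (prior 1/3): the attendant opened locker 1, so this case is ruled out; weight (1/3)·0 = 0.
If it is in locker 2 (prior 1/3): locker 3 is available but not opened, probability 3/4; weight (1/3)·(3/4) = 1/4.
If it is in locker 3 (prior 1/3): only locker 1 is available, probability 1; weight (1/3)·1 = 1/3.
The weights sum to 7/12.
So P(the prize voucher in locker 2 | the attendant opened locker 1) = (1/4) / (7/12) = 3/7.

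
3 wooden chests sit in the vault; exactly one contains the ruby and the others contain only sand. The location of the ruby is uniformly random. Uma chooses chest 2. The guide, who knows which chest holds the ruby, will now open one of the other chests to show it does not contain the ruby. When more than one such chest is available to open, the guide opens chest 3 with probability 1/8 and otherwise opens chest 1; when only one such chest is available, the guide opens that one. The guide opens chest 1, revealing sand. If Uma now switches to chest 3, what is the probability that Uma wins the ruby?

Apply Bayes' rule, conditioning on where the ruby actually is.
If it is in chest 1 (prior 1/3): the guide opened chest 1, so this case is ruled out; weight (1/3)·0 = 0.
If it is in chest 2 (prior 1/3): chest 3 is available but not opened, probability 7/8; weight (1/3)·(7/8) = 7/24.
If it is in chest 3 (prior 1/3): only chest 1 is available, probability 1; weight (1/3)·1 = 1/3.
The weights sum to 5/8.
So P(the ruby in chest 3 | the guide opened chest 1) = (1/3) / (5/8) = 8/15.

8/15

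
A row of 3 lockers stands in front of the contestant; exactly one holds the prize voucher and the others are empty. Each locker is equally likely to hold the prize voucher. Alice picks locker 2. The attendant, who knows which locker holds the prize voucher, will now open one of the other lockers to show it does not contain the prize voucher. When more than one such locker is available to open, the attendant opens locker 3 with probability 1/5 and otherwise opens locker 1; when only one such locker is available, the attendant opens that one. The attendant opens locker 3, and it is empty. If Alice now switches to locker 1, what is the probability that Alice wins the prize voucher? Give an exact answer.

5/6

Apply Bayes' rule, conditioning on where the prize voucher actually is.
If it is in locker 1 (prior 1/3): only locker 3 is available, probability 1; weight (1/3)·1 = 1/3.
If it is in locker 2 (prior 1/3): locker 3 is available, opened with probability 1/5; weight (1/3)·(1/5) = 1/15.
If it is in locker 3 (prior 1/3): the attendant opened locker 3, so this case is ruled out; weight (1/3)·0 = 0.
The weights sum to 2/5.
So P(the prize voucher in locker 1 | the attendant opened locker 3) = (1/3) / (2/5) = 5/6.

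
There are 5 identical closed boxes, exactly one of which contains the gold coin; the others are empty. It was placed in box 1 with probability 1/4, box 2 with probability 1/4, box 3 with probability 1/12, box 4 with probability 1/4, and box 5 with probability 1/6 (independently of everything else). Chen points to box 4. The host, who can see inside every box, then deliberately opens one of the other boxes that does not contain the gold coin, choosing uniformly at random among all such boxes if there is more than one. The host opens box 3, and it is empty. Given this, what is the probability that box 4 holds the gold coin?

Consider each possible location of the gold coin in turn.
If it is in either of boxes 1 and 2 (prior 1/4 each): the host has 3 equally likely choices, so probability 1/3; weight (1/4)·(1/3) = 1/12 each.
If it is in box 3 (prior 1/12): the host opened box 3, so this case is ruled out; weight (1/12)·0 = 0.
If it is in box 4 (prior 1/4): the host has 4 equally likely choices, so probability 1/4; weight (1/4)·(1/4) = 1/16.
If it is in box 5 (prior 1/6): the host has 3 equally likely choices, so probability 1/3; weight (1/6)·(1/3) = 1/18.
The weights sum to 41/144.
So P(the gold coin in box 4 | the host opened box 3) = (1/16) / (41/144) = 9/41.

9/41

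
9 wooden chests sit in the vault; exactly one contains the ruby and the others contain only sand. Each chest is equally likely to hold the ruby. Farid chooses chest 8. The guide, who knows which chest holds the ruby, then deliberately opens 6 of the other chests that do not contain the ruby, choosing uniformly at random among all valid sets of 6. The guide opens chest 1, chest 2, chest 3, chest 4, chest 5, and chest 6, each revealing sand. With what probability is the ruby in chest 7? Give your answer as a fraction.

4/9

Condition on the true location of the ruby.
If it is in any of chests 1, 2, 3, 4, 5, and 6 (prior 1/9 each): that chest was opened and seen not to hold the prize — ruled out; weight (1/9)·0 = 0 each.
If it is in either of chests 7 and 9 (prior 1/9 each): the guide has 7 equally likely choices, so probability 1/7; weight (1/9)·(1/7) = 1/63 each.
If it is in chest 8 (prior 1/9): the guide has 28 equally likely choices, so probability 1/28; weight (1/9)·(1/28) = 1/252.
The weights sum to 1/28.
So P(the ruby in chest 7 | the guide opened chest 1, chest 2, chest 3, chest 4, chest 5, and chest 6) = (1/63) / (1/28) = 4/9.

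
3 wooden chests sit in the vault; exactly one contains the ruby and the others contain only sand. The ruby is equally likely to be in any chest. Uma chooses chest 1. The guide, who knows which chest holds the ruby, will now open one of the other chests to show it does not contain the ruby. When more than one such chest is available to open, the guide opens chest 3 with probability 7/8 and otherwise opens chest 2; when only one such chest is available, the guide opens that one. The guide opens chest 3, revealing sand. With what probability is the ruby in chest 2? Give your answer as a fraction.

8/15

Consider each possible location of the ruby in turn.
If it is in chest 1 (prior 1/3): chest 3 is available, opened with probability 7/8; weight (1/3)·(7/8) = 7/24.
If it is in chest 2 (prior 1/3): only chest 3 is available, probability 1; weight (1/3)·1 = 1/3.
If it is in chest 3 (prior 1/3): the guide opened chest 3, so this case is ruled out; weight (1/3)·0 = 0.
The weights sum to 5/8.
So P(the ruby in chest 2 | the guide opened chest 3) = (1/3) / (5/8) = 8/15.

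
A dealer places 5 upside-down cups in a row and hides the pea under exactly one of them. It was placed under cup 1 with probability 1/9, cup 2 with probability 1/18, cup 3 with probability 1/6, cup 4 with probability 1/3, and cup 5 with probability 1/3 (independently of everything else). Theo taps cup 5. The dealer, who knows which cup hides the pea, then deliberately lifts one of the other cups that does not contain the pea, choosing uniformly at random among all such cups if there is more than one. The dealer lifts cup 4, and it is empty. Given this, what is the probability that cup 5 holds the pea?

3/7

Condition on the true location of the pea.
If it is under cup 1 (prior 1/9): the dealer has 3 equally likely choices, so probability 1/3; weight (1/9)·(1/3) = 1/27.
If it is under cup 2 (prior 1/18): the dealer has 3 equally likely choices, so probability 1/3; weight (1/18)·(1/3) = 1/54.
If it is under cup 3 (prior 1/6): the dealer has 3 equally likely choices, so probability 1/3; weight (1/6)·(1/3) = 1/18.
If it is under cup 4 (prior 1/3): the dealer opened cup 4, so this case is ruled out; weight (1/3)·0 = 0.
If it is under cup 5 (prior 1/3): the dealer has 4 equally likely choices, so probability 1/4; weight (1/3)·(1/4) = 1/12.
The weights sum to 7/36.
So P(the pea under cup 5 | the dealer opened cup 4) = (1/12) / (7/36) = 3/7.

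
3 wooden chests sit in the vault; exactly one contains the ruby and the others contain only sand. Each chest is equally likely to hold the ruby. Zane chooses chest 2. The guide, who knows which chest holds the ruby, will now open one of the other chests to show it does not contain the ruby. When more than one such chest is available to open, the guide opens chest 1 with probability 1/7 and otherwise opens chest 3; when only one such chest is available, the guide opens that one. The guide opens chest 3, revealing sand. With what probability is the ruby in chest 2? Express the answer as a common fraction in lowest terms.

6/13

Consider each possible location of the ruby in turn.
If it is in chest 1 (prior 1/3): only chest 3 is available, probability 1; weight (1/3)·1 = 1/3.
If it is in chest 2 (prior 1/3): chest 1 is available but not opened, probability 6/7; weight (1/3)·(6/7) = 2/7.
If it is in chest 3 (prior 1/3): the guide opened chest 3, so this case is ruled out; weight (1/3)·0 = 0.
The weights sum to 13/21.
So P(the ruby in chest 2 | the guide opened chest 3) = (2/7) / (13/21) = 6/13.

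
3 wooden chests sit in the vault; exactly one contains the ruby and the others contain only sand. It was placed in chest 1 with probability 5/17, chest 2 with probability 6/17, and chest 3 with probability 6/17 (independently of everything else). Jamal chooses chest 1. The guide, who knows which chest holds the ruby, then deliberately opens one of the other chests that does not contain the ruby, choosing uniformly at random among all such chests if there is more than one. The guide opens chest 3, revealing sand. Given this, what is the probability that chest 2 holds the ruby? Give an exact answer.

Consider each possible location of the ruby in turn.
If it is in chest 1 (prior 5/17): the guide has 2 equally likely choices, so probability 1/2; weight (5/17)·(1/2) = 5/34.
If it is in chest 2 (prior 6/17): the guide has no choice, probability 1; weight (6/17)·1 = 6/17.
If it is in chest 3 (prior 6/17): the guide opened chest 3, so this case is ruled out; weight (6/17)·0 = 0.
The weights sum to 1/2.
So P(the ruby in chest 2 | the guide opened chest 3) = (6/17) / (1/2) = 12/17.

12/17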